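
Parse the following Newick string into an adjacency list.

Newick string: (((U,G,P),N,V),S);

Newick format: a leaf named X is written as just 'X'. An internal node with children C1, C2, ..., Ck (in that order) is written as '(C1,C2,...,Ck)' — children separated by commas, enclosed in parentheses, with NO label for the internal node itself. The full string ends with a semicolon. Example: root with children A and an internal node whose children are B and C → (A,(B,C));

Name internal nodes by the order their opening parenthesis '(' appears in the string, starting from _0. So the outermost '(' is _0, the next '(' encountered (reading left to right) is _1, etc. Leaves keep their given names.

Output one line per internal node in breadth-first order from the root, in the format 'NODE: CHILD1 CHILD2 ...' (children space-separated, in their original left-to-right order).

Input: (((U,G,P),N,V),S);
Scanning left-to-right, naming '(' by encounter order:
  pos 0: '(' -> open internal node _0 (depth 1)
  pos 1: '(' -> open internal node _1 (depth 2)
  pos 2: '(' -> open internal node _2 (depth 3)
  pos 8: ')' -> close internal node _2 (now at depth 2)
  pos 13: ')' -> close internal node _1 (now at depth 1)
  pos 16: ')' -> close internal node _0 (now at depth 0)
Total internal nodes: 3
BFS adjacency from root:
  _0: _1 S
  _1: _2 N V
  _2: U G P

Answer: _0: _1 S
_1: _2 N V
_2: U G P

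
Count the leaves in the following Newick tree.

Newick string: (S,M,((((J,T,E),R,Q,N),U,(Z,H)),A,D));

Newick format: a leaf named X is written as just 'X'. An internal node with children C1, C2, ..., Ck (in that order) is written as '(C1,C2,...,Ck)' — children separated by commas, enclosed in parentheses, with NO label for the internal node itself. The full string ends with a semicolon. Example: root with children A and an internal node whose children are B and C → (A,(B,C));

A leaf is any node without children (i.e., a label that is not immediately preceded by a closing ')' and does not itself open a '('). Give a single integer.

Newick: (S,M,((((J,T,E),R,Q,N),U,(Z,H)),A,D));
Scan left-to-right; a leaf is any maximal label run not followed by '(':
  pos 1: leaf 'S' → count = 1
  pos 3: leaf 'M' → count = 2
  pos 9: leaf 'J' → count = 3
  pos 11: leaf 'T' → count = 4
  pos 13: leaf 'E' → count = 5
  pos 16: leaf 'R' → count = 6
  pos 18: leaf 'Q' → count = 7
  pos 20: leaf 'N' → count = 8
  pos 23: leaf 'U' → count = 9
  pos 26: leaf 'Z' → count = 10
  pos 28: leaf 'H' → count = 11
  pos 32: leaf 'A' → count = 12
  pos 34: leaf 'D' → count = 13
Total leaves: 13

Answer: 13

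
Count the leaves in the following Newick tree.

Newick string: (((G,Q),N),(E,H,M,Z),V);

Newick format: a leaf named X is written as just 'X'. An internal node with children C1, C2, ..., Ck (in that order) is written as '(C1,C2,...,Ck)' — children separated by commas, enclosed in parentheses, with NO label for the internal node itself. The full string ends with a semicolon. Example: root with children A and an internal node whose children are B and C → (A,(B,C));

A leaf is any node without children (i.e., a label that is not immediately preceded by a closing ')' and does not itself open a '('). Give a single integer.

Newick: (((G,Q),N),(E,H,M,Z),V);
Scan left-to-right; a leaf is any maximal label run not followed by '(':
  pos 3: leaf 'G' → count = 1
  pos 5: leaf 'Q' → count = 2
  pos 8: leaf 'N' → count = 3
  pos 12: leaf 'E' → count = 4
  pos 14: leaf 'H' → count = 5
  pos 16: leaf 'M' → count = 6
  pos 18: leaf 'Z' → count = 7
  pos 21: leaf 'V' → count = 8
Total leaves: 8

Answer: 8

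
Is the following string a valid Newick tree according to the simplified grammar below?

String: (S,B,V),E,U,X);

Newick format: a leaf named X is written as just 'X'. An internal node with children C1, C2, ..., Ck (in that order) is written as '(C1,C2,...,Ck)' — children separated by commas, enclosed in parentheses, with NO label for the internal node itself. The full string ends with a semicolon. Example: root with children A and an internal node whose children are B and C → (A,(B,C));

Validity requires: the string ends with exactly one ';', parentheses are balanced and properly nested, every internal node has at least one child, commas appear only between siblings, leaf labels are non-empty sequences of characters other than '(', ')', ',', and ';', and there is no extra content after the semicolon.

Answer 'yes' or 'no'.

Answer: no

Derivation:
Input: (S,B,V),E,U,X);
Paren balance: 1 '(' vs 2 ')' MISMATCH
Ends with single ';': True
Full parse: FAILS (extra content after tree at pos 7)
Valid: False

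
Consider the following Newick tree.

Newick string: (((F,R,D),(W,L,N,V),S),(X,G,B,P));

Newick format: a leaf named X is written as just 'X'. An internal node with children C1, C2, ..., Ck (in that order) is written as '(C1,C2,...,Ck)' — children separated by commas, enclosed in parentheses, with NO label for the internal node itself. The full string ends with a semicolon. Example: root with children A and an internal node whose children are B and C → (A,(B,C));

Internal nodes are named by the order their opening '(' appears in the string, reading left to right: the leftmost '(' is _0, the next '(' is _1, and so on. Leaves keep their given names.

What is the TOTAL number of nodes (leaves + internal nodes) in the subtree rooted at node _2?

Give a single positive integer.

Answer: 4

Derivation:
Newick: (((F,R,D),(W,L,N,V),S),(X,G,B,P));
Locate _2: it is the '(' at position 2 (the 3rd '(' reading left to right).
Query: subtree rooted at _2
_2: subtree_size = 1 + 3
  F: subtree_size = 1 + 0
  R: subtree_size = 1 + 0
  D: subtree_size = 1 + 0
Total subtree size of _2: 4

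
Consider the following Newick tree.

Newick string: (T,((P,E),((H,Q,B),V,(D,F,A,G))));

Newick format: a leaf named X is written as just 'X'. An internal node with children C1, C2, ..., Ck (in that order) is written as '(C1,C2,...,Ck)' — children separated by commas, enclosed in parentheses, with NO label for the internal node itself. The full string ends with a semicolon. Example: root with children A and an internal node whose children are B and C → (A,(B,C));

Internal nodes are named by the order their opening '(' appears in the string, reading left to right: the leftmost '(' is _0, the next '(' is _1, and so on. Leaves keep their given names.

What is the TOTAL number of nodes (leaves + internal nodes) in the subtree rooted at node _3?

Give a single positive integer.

Newick: (T,((P,E),((H,Q,B),V,(D,F,A,G))));
Locate _3: it is the '(' at position 10 (the 4th '(' reading left to right).
Query: subtree rooted at _3
_3: subtree_size = 1 + 10
  _4: subtree_size = 1 + 3
    H: subtree_size = 1 + 0
    Q: subtree_size = 1 + 0
    B: subtree_size = 1 + 0
  V: subtree_size = 1 + 0
  _5: subtree_size = 1 + 4
    D: subtree_size = 1 + 0
    F: subtree_size = 1 + 0
    A: subtree_size = 1 + 0
    G: subtree_size = 1 + 0
Total subtree size of _3: 11

Answer: 11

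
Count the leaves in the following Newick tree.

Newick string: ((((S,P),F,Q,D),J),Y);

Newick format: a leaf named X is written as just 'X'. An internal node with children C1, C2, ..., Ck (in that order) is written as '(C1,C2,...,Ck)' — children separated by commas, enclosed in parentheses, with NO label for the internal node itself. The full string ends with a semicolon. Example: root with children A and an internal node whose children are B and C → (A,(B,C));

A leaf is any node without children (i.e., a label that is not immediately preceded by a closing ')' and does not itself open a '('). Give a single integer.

Newick: ((((S,P),F,Q,D),J),Y);
Scan left-to-right; a leaf is any maximal label run not followed by '(':
  pos 4: leaf 'S' → count = 1
  pos 6: leaf 'P' → count = 2
  pos 9: leaf 'F' → count = 3
  pos 11: leaf 'Q' → count = 4
  pos 13: leaf 'D' → count = 5
  pos 16: leaf 'J' → count = 6
  pos 19: leaf 'Y' → count = 7
Total leaves: 7

Answer: 7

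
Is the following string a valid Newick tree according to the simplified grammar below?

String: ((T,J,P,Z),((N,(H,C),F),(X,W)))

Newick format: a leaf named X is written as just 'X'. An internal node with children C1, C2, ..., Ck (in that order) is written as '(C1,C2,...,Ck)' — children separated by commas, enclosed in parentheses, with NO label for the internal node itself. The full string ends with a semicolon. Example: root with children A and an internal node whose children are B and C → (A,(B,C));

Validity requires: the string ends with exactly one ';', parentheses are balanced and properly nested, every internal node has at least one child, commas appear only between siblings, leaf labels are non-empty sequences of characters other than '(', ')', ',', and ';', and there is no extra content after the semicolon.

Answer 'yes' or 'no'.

Answer: no

Derivation:
Input: ((T,J,P,Z),((N,(H,C),F),(X,W)))
Paren balance: 6 '(' vs 6 ')' OK
Ends with single ';': False
Full parse: FAILS (must end with ;)
Valid: False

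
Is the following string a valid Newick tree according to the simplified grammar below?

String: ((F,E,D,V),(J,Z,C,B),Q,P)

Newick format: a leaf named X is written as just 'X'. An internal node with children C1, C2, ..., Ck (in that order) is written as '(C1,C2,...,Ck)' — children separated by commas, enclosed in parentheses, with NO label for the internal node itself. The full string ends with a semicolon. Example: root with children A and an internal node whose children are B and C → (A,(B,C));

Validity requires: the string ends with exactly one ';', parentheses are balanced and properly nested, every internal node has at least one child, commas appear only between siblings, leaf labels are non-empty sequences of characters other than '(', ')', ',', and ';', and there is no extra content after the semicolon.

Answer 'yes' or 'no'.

Answer: no

Derivation:
Input: ((F,E,D,V),(J,Z,C,B),Q,P)
Paren balance: 3 '(' vs 3 ')' OK
Ends with single ';': False
Full parse: FAILS (must end with ;)
Valid: False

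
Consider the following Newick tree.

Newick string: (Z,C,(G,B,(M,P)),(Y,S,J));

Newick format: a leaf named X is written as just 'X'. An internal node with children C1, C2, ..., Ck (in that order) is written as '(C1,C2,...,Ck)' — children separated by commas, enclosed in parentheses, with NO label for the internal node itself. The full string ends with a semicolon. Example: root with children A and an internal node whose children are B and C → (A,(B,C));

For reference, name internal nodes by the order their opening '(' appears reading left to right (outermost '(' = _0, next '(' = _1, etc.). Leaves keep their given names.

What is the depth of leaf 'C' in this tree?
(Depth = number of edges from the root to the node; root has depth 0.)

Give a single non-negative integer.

Answer: 1

Derivation:
Newick: (Z,C,(G,B,(M,P)),(Y,S,J));
Naming internals by '(' encounter order: outermost '(' = _0, next = _1, ...
Query node: C
Path from root: _0 -> C
Depth of C: 1 (number of edges from root)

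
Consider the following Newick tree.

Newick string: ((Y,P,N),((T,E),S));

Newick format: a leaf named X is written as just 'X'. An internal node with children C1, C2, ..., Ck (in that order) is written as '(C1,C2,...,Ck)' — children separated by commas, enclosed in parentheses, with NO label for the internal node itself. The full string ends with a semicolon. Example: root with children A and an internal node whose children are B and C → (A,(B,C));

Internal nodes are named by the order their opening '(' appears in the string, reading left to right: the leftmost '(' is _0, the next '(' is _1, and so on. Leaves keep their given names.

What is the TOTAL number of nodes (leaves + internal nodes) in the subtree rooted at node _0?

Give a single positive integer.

Answer: 10

Derivation:
Newick: ((Y,P,N),((T,E),S));
Locate _0: it is the '(' at position 0 (the 1st '(' reading left to right).
Query: subtree rooted at _0
_0: subtree_size = 1 + 9
  _1: subtree_size = 1 + 3
    Y: subtree_size = 1 + 0
    P: subtree_size = 1 + 0
    N: subtree_size = 1 + 0
  _2: subtree_size = 1 + 4
    _3: subtree_size = 1 + 2
      T: subtree_size = 1 + 0
      E: subtree_size = 1 + 0
    S: subtree_size = 1 + 0
Total subtree size of _0: 10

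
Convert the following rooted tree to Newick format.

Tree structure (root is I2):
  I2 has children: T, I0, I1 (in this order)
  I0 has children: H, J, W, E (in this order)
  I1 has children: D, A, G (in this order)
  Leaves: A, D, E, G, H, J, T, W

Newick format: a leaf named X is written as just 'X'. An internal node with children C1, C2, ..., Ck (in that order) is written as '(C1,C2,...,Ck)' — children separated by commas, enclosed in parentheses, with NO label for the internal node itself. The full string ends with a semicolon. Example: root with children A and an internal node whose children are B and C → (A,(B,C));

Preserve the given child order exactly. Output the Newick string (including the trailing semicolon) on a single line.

internal I2 with children ['T', 'I0', 'I1']
  leaf 'T' → 'T'
  internal I0 with children ['H', 'J', 'W', 'E']
    leaf 'H' → 'H'
    leaf 'J' → 'J'
    leaf 'W' → 'W'
    leaf 'E' → 'E'
  → '(H,J,W,E)'
  internal I1 with children ['D', 'A', 'G']
    leaf 'D' → 'D'
    leaf 'A' → 'A'
    leaf 'G' → 'G'
  → '(D,A,G)'
→ '(T,(H,J,W,E),(D,A,G))'
Final: (T,(H,J,W,E),(D,A,G));

Answer: (T,(H,J,W,E),(D,A,G));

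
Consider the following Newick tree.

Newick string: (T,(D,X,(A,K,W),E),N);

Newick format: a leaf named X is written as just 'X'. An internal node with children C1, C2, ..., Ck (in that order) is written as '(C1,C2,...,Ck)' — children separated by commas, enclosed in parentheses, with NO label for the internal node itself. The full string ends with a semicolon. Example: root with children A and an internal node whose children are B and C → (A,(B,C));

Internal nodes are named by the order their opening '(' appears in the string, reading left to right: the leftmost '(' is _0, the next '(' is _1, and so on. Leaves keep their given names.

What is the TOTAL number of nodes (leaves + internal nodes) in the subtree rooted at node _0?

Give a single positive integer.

Answer: 11

Derivation:
Newick: (T,(D,X,(A,K,W),E),N);
Locate _0: it is the '(' at position 0 (the 1st '(' reading left to right).
Query: subtree rooted at _0
_0: subtree_size = 1 + 10
  T: subtree_size = 1 + 0
  _1: subtree_size = 1 + 7
    D: subtree_size = 1 + 0
    X: subtree_size = 1 + 0
    _2: subtree_size = 1 + 3
      A: subtree_size = 1 + 0
      K: subtree_size = 1 + 0
      W: subtree_size = 1 + 0
    E: subtree_size = 1 + 0
  N: subtree_size = 1 + 0
Total subtree size of _0: 11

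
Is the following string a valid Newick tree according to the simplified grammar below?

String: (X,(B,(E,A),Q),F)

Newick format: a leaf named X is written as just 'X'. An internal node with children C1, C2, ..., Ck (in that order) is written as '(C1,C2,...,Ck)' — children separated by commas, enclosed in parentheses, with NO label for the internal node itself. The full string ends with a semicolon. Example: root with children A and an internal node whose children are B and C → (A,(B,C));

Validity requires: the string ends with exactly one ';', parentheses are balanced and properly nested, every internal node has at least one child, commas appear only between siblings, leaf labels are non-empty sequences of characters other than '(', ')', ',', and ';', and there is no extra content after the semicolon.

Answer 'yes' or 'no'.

Answer: no

Derivation:
Input: (X,(B,(E,A),Q),F)
Paren balance: 3 '(' vs 3 ')' OK
Ends with single ';': False
Full parse: FAILS (must end with ;)
Valid: False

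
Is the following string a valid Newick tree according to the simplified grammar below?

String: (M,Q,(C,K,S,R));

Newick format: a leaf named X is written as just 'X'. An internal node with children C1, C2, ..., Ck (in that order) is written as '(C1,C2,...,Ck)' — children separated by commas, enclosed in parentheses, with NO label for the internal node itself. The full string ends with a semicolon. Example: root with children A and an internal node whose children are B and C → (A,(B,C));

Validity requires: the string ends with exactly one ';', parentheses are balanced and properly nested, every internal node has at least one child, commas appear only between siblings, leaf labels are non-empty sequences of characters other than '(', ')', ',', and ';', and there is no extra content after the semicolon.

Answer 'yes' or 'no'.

Input: (M,Q,(C,K,S,R));
Paren balance: 2 '(' vs 2 ')' OK
Ends with single ';': True
Full parse: OK
Valid: True

Answer: yes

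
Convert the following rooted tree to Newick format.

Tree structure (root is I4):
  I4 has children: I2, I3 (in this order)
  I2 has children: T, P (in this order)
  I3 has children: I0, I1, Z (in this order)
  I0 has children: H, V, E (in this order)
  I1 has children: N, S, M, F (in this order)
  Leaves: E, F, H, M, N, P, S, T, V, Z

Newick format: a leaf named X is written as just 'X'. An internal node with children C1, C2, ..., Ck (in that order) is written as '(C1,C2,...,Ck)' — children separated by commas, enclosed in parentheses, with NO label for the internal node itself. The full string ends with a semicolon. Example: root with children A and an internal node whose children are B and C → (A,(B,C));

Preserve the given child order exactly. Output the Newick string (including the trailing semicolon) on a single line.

Answer: ((T,P),((H,V,E),(N,S,M,F),Z));

Derivation:
internal I4 with children ['I2', 'I3']
  internal I2 with children ['T', 'P']
    leaf 'T' → 'T'
    leaf 'P' → 'P'
  → '(T,P)'
  internal I3 with children ['I0', 'I1', 'Z']
    internal I0 with children ['H', 'V', 'E']
      leaf 'H' → 'H'
      leaf 'V' → 'V'
      leaf 'E' → 'E'
    → '(H,V,E)'
    internal I1 with children ['N', 'S', 'M', 'F']
      leaf 'N' → 'N'
      leaf 'S' → 'S'
      leaf 'M' → 'M'
      leaf 'F' → 'F'
    → '(N,S,M,F)'
    leaf 'Z' → 'Z'
  → '((H,V,E),(N,S,M,F),Z)'
→ '((T,P),((H,V,E),(N,S,M,F),Z))'
Final: ((T,P),((H,V,E),(N,S,M,F),Z));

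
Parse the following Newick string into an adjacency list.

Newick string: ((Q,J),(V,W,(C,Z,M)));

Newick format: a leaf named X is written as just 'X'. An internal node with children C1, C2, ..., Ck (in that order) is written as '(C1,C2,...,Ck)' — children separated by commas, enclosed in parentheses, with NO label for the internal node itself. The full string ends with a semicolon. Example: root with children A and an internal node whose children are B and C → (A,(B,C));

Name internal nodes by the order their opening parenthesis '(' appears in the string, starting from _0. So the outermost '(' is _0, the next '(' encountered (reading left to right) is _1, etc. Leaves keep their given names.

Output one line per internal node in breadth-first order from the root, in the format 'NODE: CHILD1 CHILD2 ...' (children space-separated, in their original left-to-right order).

Input: ((Q,J),(V,W,(C,Z,M)));
Scanning left-to-right, naming '(' by encounter order:
  pos 0: '(' -> open internal node _0 (depth 1)
  pos 1: '(' -> open internal node _1 (depth 2)
  pos 5: ')' -> close internal node _1 (now at depth 1)
  pos 7: '(' -> open internal node _2 (depth 2)
  pos 12: '(' -> open internal node _3 (depth 3)
  pos 18: ')' -> close internal node _3 (now at depth 2)
  pos 19: ')' -> close internal node _2 (now at depth 1)
  pos 20: ')' -> close internal node _0 (now at depth 0)
Total internal nodes: 4
BFS adjacency from root:
  _0: _1 _2
  _1: Q J
  _2: V W _3
  _3: C Z M

Answer: _0: _1 _2
_1: Q J
_2: V W _3
_3: C Z M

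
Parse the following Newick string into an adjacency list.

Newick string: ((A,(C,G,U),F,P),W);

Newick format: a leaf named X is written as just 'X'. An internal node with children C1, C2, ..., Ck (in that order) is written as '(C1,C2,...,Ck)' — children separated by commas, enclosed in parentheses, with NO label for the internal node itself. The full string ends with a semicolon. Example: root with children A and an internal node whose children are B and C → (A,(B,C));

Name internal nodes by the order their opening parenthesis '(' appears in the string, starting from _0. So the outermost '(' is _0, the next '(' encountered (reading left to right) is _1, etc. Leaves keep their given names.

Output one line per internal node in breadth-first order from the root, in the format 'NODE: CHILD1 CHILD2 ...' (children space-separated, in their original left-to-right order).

Answer: _0: _1 W
_1: A _2 F P
_2: C G U

Derivation:
Input: ((A,(C,G,U),F,P),W);
Scanning left-to-right, naming '(' by encounter order:
  pos 0: '(' -> open internal node _0 (depth 1)
  pos 1: '(' -> open internal node _1 (depth 2)
  pos 4: '(' -> open internal node _2 (depth 3)
  pos 10: ')' -> close internal node _2 (now at depth 2)
  pos 15: ')' -> close internal node _1 (now at depth 1)
  pos 18: ')' -> close internal node _0 (now at depth 0)
Total internal nodes: 3
BFS adjacency from root:
  _0: _1 W
  _1: A _2 F P
  _2: C G U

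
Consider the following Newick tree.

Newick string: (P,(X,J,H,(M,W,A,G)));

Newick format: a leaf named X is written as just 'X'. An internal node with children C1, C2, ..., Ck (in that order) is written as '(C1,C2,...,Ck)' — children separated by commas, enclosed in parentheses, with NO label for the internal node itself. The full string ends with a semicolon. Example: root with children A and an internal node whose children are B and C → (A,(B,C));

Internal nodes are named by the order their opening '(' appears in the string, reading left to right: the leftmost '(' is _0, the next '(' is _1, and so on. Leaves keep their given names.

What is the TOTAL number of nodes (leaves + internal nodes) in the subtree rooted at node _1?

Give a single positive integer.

Answer: 9

Derivation:
Newick: (P,(X,J,H,(M,W,A,G)));
Locate _1: it is the '(' at position 3 (the 2nd '(' reading left to right).
Query: subtree rooted at _1
_1: subtree_size = 1 + 8
  X: subtree_size = 1 + 0
  J: subtree_size = 1 + 0
  H: subtree_size = 1 + 0
  _2: subtree_size = 1 + 4
    M: subtree_size = 1 + 0
    W: subtree_size = 1 + 0
    A: subtree_size = 1 + 0
    G: subtree_size = 1 + 0
Total subtree size of _1: 9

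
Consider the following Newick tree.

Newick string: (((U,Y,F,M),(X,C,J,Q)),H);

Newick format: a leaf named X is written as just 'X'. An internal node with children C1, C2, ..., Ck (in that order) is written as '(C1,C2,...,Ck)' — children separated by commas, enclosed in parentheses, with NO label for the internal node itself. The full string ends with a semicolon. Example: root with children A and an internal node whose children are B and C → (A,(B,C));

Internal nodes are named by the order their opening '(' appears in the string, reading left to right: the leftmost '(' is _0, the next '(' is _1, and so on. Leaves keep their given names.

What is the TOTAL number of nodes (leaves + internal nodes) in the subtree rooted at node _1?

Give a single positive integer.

Newick: (((U,Y,F,M),(X,C,J,Q)),H);
Locate _1: it is the '(' at position 1 (the 2nd '(' reading left to right).
Query: subtree rooted at _1
_1: subtree_size = 1 + 10
  _2: subtree_size = 1 + 4
    U: subtree_size = 1 + 0
    Y: subtree_size = 1 + 0
    F: subtree_size = 1 + 0
    M: subtree_size = 1 + 0
  _3: subtree_size = 1 + 4
    X: subtree_size = 1 + 0
    C: subtree_size = 1 + 0
    J: subtree_size = 1 + 0
    Q: subtree_size = 1 + 0
Total subtree size of _1: 11

Answer: 11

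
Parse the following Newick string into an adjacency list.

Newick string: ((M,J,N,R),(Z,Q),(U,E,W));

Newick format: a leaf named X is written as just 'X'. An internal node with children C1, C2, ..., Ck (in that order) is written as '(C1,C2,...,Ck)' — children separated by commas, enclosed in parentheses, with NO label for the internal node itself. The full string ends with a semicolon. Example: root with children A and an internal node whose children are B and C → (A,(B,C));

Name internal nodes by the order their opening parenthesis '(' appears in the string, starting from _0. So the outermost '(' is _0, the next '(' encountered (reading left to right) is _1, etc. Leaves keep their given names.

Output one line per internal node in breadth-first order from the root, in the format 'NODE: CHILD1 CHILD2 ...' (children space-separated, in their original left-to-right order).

Answer: _0: _1 _2 _3
_1: M J N R
_2: Z Q
_3: U E W

Derivation:
Input: ((M,J,N,R),(Z,Q),(U,E,W));
Scanning left-to-right, naming '(' by encounter order:
  pos 0: '(' -> open internal node _0 (depth 1)
  pos 1: '(' -> open internal node _1 (depth 2)
  pos 9: ')' -> close internal node _1 (now at depth 1)
  pos 11: '(' -> open internal node _2 (depth 2)
  pos 15: ')' -> close internal node _2 (now at depth 1)
  pos 17: '(' -> open internal node _3 (depth 2)
  pos 23: ')' -> close internal node _3 (now at depth 1)
  pos 24: ')' -> close internal node _0 (now at depth 0)
Total internal nodes: 4
BFS adjacency from root:
  _0: _1 _2 _3
  _1: M J N R
  _2: Z Q
  _3: U E W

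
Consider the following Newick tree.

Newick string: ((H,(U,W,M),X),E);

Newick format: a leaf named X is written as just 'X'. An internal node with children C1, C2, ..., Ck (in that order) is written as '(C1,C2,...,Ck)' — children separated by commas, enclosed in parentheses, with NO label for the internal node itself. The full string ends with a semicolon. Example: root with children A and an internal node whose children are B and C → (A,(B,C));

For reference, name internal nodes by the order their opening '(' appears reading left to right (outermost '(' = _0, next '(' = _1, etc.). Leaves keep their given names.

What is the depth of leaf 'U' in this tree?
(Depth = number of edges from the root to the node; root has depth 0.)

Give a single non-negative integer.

Answer: 3

Derivation:
Newick: ((H,(U,W,M),X),E);
Naming internals by '(' encounter order: outermost '(' = _0, next = _1, ...
Query node: U
Path from root: _0 -> _1 -> _2 -> U
Depth of U: 3 (number of edges from root)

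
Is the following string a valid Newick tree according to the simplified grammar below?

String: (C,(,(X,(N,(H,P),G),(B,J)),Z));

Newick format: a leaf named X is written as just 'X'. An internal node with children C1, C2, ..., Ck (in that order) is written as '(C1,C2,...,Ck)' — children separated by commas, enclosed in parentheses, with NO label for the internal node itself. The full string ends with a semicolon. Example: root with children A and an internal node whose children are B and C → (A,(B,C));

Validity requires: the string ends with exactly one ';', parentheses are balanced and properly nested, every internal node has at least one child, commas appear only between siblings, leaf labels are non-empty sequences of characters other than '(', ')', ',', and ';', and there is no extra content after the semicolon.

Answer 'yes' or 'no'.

Answer: no

Derivation:
Input: (C,(,(X,(N,(H,P),G),(B,J)),Z));
Paren balance: 6 '(' vs 6 ')' OK
Ends with single ';': True
Full parse: FAILS (empty leaf label at pos 4)
Valid: False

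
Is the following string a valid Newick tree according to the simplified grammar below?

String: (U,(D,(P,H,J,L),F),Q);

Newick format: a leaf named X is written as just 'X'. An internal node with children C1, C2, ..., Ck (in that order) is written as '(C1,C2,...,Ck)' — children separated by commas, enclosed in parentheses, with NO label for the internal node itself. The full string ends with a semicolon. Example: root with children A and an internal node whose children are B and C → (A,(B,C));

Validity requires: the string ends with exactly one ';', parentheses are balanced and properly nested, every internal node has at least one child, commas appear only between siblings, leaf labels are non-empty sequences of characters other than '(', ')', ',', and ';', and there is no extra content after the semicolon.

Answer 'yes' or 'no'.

Answer: yes

Derivation:
Input: (U,(D,(P,H,J,L),F),Q);
Paren balance: 3 '(' vs 3 ')' OK
Ends with single ';': True
Full parse: OK
Valid: True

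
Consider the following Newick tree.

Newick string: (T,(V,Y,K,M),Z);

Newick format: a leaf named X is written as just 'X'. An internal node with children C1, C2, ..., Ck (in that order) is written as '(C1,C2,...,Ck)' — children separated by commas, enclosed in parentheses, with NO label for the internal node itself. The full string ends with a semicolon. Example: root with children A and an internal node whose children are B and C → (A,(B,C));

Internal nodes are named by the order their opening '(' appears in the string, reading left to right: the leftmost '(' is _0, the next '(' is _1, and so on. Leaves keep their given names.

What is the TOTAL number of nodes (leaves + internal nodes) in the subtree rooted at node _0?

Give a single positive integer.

Answer: 8

Derivation:
Newick: (T,(V,Y,K,M),Z);
Locate _0: it is the '(' at position 0 (the 1st '(' reading left to right).
Query: subtree rooted at _0
_0: subtree_size = 1 + 7
  T: subtree_size = 1 + 0
  _1: subtree_size = 1 + 4
    V: subtree_size = 1 + 0
    Y: subtree_size = 1 + 0
    K: subtree_size = 1 + 0
    M: subtree_size = 1 + 0
  Z: subtree_size = 1 + 0
Total subtree size of _0: 8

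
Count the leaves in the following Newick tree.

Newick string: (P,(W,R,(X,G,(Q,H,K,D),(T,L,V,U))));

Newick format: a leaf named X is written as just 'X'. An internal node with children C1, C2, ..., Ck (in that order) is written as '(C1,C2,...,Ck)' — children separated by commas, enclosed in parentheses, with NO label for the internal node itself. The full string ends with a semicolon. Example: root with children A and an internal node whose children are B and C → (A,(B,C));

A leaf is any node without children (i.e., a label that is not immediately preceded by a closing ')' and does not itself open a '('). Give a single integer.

Answer: 13

Derivation:
Newick: (P,(W,R,(X,G,(Q,H,K,D),(T,L,V,U))));
Scan left-to-right; a leaf is any maximal label run not followed by '(':
  pos 1: leaf 'P' → count = 1
  pos 4: leaf 'W' → count = 2
  pos 6: leaf 'R' → count = 3
  pos 9: leaf 'X' → count = 4
  pos 11: leaf 'G' → count = 5
  pos 14: leaf 'Q' → count = 6
  pos 16: leaf 'H' → count = 7
  pos 18: leaf 'K' → count = 8
  pos 20: leaf 'D' → count = 9
  pos 24: leaf 'T' → count = 10
  pos 26: leaf 'L' → count = 11
  pos 28: leaf 'V' → count = 12
  pos 30: leaf 'U' → count = 13
Total leaves: 13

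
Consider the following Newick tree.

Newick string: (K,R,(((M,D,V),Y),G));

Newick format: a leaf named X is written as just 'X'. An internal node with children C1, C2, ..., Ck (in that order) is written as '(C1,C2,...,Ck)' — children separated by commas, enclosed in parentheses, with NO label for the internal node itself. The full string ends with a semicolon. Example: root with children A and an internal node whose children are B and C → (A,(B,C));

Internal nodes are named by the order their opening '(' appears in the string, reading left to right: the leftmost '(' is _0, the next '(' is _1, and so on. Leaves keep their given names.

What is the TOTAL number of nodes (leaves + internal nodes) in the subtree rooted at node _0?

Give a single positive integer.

Newick: (K,R,(((M,D,V),Y),G));
Locate _0: it is the '(' at position 0 (the 1st '(' reading left to right).
Query: subtree rooted at _0
_0: subtree_size = 1 + 10
  K: subtree_size = 1 + 0
  R: subtree_size = 1 + 0
  _1: subtree_size = 1 + 7
    _2: subtree_size = 1 + 5
      _3: subtree_size = 1 + 3
        M: subtree_size = 1 + 0
        D: subtree_size = 1 + 0
        V: subtree_size = 1 + 0
      Y: subtree_size = 1 + 0
    G: subtree_size = 1 + 0
Total subtree size of _0: 11

Answer: 11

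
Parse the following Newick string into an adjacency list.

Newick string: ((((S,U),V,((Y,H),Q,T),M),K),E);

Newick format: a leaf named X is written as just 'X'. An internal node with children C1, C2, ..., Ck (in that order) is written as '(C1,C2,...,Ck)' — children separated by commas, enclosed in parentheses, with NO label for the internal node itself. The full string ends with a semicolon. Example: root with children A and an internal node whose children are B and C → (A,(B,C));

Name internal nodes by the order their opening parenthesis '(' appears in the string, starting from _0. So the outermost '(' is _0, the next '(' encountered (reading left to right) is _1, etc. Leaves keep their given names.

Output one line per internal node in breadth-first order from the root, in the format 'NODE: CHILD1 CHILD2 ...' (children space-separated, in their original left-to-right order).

Answer: _0: _1 E
_1: _2 K
_2: _3 V _4 M
_3: S U
_4: _5 Q T
_5: Y H

Derivation:
Input: ((((S,U),V,((Y,H),Q,T),M),K),E);
Scanning left-to-right, naming '(' by encounter order:
  pos 0: '(' -> open internal node _0 (depth 1)
  pos 1: '(' -> open internal node _1 (depth 2)
  pos 2: '(' -> open internal node _2 (depth 3)
  pos 3: '(' -> open internal node _3 (depth 4)
  pos 7: ')' -> close internal node _3 (now at depth 3)
  pos 11: '(' -> open internal node _4 (depth 4)
  pos 12: '(' -> open internal node _5 (depth 5)
  pos 16: ')' -> close internal node _5 (now at depth 4)
  pos 21: ')' -> close internal node _4 (now at depth 3)
  pos 24: ')' -> close internal node _2 (now at depth 2)
  pos 27: ')' -> close internal node _1 (now at depth 1)
  pos 30: ')' -> close internal node _0 (now at depth 0)
Total internal nodes: 6
BFS adjacency from root:
  _0: _1 E
  _1: _2 K
  _2: _3 V _4 M
  _3: S U
  _4: _5 Q T
  _5: Y H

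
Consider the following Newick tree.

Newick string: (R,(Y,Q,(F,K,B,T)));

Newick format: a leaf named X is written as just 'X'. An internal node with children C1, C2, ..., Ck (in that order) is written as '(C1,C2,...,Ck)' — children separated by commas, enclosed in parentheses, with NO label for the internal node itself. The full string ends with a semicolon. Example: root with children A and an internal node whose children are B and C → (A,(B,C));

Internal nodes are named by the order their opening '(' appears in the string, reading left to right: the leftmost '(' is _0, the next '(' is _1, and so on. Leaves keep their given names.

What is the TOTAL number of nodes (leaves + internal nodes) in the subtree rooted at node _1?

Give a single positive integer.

Answer: 8

Derivation:
Newick: (R,(Y,Q,(F,K,B,T)));
Locate _1: it is the '(' at position 3 (the 2nd '(' reading left to right).
Query: subtree rooted at _1
_1: subtree_size = 1 + 7
  Y: subtree_size = 1 + 0
  Q: subtree_size = 1 + 0
  _2: subtree_size = 1 + 4
    F: subtree_size = 1 + 0
    K: subtree_size = 1 + 0
    B: subtree_size = 1 + 0
    T: subtree_size = 1 + 0
Total subtree size of _1: 8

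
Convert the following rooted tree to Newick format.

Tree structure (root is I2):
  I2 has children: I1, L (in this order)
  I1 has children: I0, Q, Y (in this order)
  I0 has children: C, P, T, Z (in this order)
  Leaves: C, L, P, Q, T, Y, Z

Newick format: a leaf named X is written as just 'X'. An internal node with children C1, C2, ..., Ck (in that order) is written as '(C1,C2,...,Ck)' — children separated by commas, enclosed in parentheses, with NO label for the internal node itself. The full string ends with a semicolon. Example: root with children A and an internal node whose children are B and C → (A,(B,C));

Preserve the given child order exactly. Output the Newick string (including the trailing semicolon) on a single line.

Answer: (((C,P,T,Z),Q,Y),L);

Derivation:
internal I2 with children ['I1', 'L']
  internal I1 with children ['I0', 'Q', 'Y']
    internal I0 with children ['C', 'P', 'T', 'Z']
      leaf 'C' → 'C'
      leaf 'P' → 'P'
      leaf 'T' → 'T'
      leaf 'Z' → 'Z'
    → '(C,P,T,Z)'
    leaf 'Q' → 'Q'
    leaf 'Y' → 'Y'
  → '((C,P,T,Z),Q,Y)'
  leaf 'L' → 'L'
→ '(((C,P,T,Z),Q,Y),L)'
Final: (((C,P,T,Z),Q,Y),L);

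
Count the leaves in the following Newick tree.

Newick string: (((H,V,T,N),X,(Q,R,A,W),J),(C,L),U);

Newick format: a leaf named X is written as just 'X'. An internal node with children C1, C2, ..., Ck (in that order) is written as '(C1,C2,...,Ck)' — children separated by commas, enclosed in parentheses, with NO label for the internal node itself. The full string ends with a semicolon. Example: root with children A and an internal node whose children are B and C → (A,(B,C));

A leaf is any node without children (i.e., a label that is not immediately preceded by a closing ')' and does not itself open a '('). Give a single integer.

Newick: (((H,V,T,N),X,(Q,R,A,W),J),(C,L),U);
Scan left-to-right; a leaf is any maximal label run not followed by '(':
  pos 3: leaf 'H' → count = 1
  pos 5: leaf 'V' → count = 2
  pos 7: leaf 'T' → count = 3
  pos 9: leaf 'N' → count = 4
  pos 12: leaf 'X' → count = 5
  pos 15: leaf 'Q' → count = 6
  pos 17: leaf 'R' → count = 7
  pos 19: leaf 'A' → count = 8
  pos 21: leaf 'W' → count = 9
  pos 24: leaf 'J' → count = 10
  pos 28: leaf 'C' → count = 11
  pos 30: leaf 'L' → count = 12
  pos 33: leaf 'U' → count = 13
Total leaves: 13

Answer: 13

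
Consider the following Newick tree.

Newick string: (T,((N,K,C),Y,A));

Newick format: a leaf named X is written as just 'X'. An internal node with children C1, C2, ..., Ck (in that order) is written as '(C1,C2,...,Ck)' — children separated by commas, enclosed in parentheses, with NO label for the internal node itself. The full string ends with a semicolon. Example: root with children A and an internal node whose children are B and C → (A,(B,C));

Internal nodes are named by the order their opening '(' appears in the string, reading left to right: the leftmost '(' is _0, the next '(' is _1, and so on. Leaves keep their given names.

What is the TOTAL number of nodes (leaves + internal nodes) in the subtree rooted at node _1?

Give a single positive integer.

Newick: (T,((N,K,C),Y,A));
Locate _1: it is the '(' at position 3 (the 2nd '(' reading left to right).
Query: subtree rooted at _1
_1: subtree_size = 1 + 6
  _2: subtree_size = 1 + 3
    N: subtree_size = 1 + 0
    K: subtree_size = 1 + 0
    C: subtree_size = 1 + 0
  Y: subtree_size = 1 + 0
  A: subtree_size = 1 + 0
Total subtree size of _1: 7

Answer: 7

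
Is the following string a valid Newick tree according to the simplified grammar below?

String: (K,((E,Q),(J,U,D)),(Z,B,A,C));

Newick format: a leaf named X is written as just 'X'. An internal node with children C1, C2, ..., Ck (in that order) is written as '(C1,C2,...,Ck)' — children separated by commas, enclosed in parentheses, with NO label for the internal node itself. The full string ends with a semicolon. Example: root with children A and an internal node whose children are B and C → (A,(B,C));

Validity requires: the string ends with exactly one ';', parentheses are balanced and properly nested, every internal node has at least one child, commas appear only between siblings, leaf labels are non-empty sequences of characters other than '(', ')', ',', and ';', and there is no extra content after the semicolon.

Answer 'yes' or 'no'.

Input: (K,((E,Q),(J,U,D)),(Z,B,A,C));
Paren balance: 5 '(' vs 5 ')' OK
Ends with single ';': True
Full parse: OK
Valid: True

Answer: yes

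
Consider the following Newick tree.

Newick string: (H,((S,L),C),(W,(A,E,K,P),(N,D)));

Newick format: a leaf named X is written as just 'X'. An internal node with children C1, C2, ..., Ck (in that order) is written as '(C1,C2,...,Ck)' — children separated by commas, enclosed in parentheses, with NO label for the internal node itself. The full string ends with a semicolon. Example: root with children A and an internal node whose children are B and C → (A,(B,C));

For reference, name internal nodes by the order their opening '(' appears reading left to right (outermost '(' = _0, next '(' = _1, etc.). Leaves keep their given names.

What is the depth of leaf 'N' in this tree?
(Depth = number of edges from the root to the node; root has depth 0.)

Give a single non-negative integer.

Newick: (H,((S,L),C),(W,(A,E,K,P),(N,D)));
Naming internals by '(' encounter order: outermost '(' = _0, next = _1, ...
Query node: N
Path from root: _0 -> _3 -> _5 -> N
Depth of N: 3 (number of edges from root)

Answer: 3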